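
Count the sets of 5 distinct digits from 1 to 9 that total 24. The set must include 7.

6

5 distinct digits from 1–9 sum between 15 and 35.
Keeping only sets containing 7.
Enumerating: {1,2,5,7,9}, {1,2,6,7,8}, {1,3,4,7,9}, {1,3,5,7,8}, {2,3,4,7,8}, {2,4,5,6,7}.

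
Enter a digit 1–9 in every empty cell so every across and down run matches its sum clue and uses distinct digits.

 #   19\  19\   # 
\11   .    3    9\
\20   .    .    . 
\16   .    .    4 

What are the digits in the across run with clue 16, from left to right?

5 7 4

R1C1 = 11 − 3 = 8 completes the 11 across.
R2C3 = 9 − 4 = 5 completes the 9 down.
Nothing is forced directly, so branch on R2C2, whose candidates are 7 or 9. If R2C2 = 7: then R2C1 would have to be in {8} for the 20 across but in {2,4,5,6,7,9} for the 19 down — contradiction. So R2C2 = 9.
R2C1 = 20 − 14 = 6 completes the 20 across.
R3C1 = 19 − 14 = 5 completes the 19 down.
R3C2 = 16 − 9 = 7 completes the 16 across.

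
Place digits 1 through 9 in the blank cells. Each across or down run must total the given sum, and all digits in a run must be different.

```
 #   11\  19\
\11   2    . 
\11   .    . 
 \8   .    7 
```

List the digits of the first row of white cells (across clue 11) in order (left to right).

2 9

R1C2 = 11 − 2 = 9 completes the 11 across.
R2C2 = 19 − 16 = 3 completes the 19 down.
R3C1 = 8 − 7 = 1 completes the 8 across.
R2C1 = 11 − 3 = 8 completes the 11 across.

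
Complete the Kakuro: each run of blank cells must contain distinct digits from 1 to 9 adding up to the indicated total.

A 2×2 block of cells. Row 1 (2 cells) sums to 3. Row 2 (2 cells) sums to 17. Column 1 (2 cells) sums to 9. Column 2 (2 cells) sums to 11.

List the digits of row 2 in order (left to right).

3 in 2 cells must be {1,2}; 17 in 2 cells must be {8,9}.
The 3 across and the 11 down share only 2, so (1,2) = 2.
The 17 across and the 9 down share only 8, so (2,1) = 8.
(2,2) = 17 − 8 = 9 completes the 17 across.
(1,1) = 3 − 2 = 1 completes the 3 across.

8 9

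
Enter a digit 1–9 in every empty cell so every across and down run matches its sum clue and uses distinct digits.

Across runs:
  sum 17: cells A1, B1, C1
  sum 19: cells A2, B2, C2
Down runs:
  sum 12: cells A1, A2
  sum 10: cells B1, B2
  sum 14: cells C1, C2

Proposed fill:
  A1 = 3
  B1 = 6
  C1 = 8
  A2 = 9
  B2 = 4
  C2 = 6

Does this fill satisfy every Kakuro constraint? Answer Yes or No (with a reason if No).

Yes

Across: 3+6+8=17; 9+4+6=19. Down: 3+9=12; 6+4=10; 8+6=14. No digit repeats within any run.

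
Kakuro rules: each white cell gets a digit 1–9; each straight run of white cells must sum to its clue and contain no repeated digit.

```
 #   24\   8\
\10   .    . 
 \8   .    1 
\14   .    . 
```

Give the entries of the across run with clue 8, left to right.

24 in 3 cells must be {7,8,9}.
R2C1 = 8 − 1 = 7 completes the 8 across.
R3C2 = 5: the only remaining digit allowed by both the 14 across and the 8 down.
R1C2 = 8 − 6 = 2 completes the 8 down.
R3C1 = 14 − 5 = 9 completes the 14 across.
R1C1 = 10 − 2 = 8 completes the 10 across.

7 1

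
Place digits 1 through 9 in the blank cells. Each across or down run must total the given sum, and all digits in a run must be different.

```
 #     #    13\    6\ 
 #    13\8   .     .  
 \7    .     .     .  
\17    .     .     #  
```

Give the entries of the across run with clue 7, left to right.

7 in 3 cells must be {1,2,4}; 17 in 2 cells must be {8,9}.
The 7 across and the 13 down share only 4, so R2C1 = 4.
R3C1 = 13 − 4 = 9 completes the 13 down.
R3C2 = 17 − 9 = 8 completes the 17 across.
No cell is forced outright now. R2C2 can only be 1 or 2 (the digits allowed by both its 7 across and its 13 down). If R2C2 = 1: then R1C2 would have to be in {1,2,3,5,6,7} for the 8 across but in {4} for the 13 down — contradiction. So R2C2 = 2.
R1C2 = 13 − 10 = 3 completes the 13 down.
R1C3 = 8 − 3 = 5 completes the 8 across.
R2C3 = 7 − 6 = 1 completes the 7 across.

4 2 1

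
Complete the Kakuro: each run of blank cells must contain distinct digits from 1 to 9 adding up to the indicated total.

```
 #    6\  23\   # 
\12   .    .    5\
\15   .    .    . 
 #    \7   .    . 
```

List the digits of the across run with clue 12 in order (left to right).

4, 8

23 in 3 cells must be {6,8,9}.
The 7 across and the 23 down share only 6, so R3C2 = 6.
R3C3 = 7 − 6 = 1 completes the 7 across.
R2C3 = 5 − 1 = 4 completes the 5 down.
No cell is forced outright now. R1C1 can only be 4 or 5 (the digits allowed by both its 12 across and its 6 down). If R1C1 = 5: then R1C2 would have to be in {7} for the 12 across but in {8,9} for the 23 down — contradiction. So R1C1 = 4.
R1C2 = 12 − 4 = 8 completes the 12 across.
R2C1 = 6 − 4 = 2 completes the 6 down.
R2C2 = 15 − 6 = 9 completes the 15 across.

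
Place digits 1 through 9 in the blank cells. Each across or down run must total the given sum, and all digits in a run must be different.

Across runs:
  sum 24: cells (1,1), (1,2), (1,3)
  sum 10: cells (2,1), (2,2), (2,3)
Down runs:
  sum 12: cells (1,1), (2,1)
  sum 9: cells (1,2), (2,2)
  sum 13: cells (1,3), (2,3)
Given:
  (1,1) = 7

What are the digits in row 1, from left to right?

7 8 9

24 in 3 cells must be {7,8,9}.
Given what's placed, (1,2) must be 8 to fit the 24 across and 9 down.
(1,3) = 24 − 15 = 9 completes the 24 across.
(2,1) = 12 − 7 = 5 completes the 12 down.
(2,2) = 9 − 8 = 1 completes the 9 down.
(2,3) = 10 − 6 = 4 completes the 10 across.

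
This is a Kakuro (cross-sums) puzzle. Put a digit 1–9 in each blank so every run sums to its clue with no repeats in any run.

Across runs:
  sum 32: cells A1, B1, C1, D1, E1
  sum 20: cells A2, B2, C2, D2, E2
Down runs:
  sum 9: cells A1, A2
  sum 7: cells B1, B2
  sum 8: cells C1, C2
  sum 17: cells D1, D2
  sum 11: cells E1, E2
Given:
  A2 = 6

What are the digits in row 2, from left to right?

17 in 2 cells must be {8,9}.
A1 = 9 − 6 = 3 completes the 9 down.
B1 = 5: the only remaining digit allowed by both the 32 across and the 7 down.
Given what's placed, C1 must be 7 to fit the 32 across and 8 down.
B2 = 7 − 5 = 2 completes the 7 down.
C2 = 8 − 7 = 1 completes the 8 down.
Given what's placed, D2 must be 8 to fit the 20 across and 17 down.
E2 = 20 − 17 = 3 completes the 20 across.

6 2 1 8 3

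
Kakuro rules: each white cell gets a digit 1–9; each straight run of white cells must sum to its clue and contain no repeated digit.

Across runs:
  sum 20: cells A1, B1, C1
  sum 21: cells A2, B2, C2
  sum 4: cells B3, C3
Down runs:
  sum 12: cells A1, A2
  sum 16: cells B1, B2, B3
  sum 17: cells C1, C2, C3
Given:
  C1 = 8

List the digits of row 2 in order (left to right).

7 8 6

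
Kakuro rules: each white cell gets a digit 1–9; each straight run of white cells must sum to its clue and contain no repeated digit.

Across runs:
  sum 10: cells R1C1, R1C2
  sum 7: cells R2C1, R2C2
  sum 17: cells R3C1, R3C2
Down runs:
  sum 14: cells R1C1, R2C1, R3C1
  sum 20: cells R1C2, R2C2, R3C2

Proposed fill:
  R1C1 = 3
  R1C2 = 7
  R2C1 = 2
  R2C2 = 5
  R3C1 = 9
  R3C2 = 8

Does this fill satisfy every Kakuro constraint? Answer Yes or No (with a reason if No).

Yes

Across: 3+7=10; 2+5=7; 9+8=17. Down: 3+2+9=14; 7+5+8=20. No digit repeats within any run.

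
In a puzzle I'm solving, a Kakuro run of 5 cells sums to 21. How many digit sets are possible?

8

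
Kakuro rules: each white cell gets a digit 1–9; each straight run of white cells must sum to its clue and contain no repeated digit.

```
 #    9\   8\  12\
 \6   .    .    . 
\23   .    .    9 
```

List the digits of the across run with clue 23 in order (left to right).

8 6 9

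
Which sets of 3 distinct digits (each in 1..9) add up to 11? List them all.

3 distinct digits from 1–9 sum between 6 and 24.

{1,2,8}; {1,3,7}; {1,4,6}; {2,3,6}; {2,4,5}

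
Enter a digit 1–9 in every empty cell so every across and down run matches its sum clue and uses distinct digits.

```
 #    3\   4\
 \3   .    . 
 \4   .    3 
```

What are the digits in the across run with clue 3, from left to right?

2 1

3 in 2 cells must be {1,2}; 4 in 2 cells must be {1,3}.
R1C2 = 4 − 3 = 1 completes the 4 down.
R2C1 = 4 − 3 = 1 completes the 4 across.
R1C1 = 3 − 1 = 2 completes the 3 across.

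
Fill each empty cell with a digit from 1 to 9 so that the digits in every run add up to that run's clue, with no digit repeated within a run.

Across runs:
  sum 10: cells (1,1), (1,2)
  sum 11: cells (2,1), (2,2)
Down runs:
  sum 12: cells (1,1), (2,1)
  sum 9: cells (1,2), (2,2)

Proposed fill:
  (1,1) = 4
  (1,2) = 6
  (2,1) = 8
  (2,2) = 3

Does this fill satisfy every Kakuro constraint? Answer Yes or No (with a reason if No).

Yes

Across: 4+6=10; 8+3=11. Down: 4+8=12; 6+3=9. No digit repeats within any run.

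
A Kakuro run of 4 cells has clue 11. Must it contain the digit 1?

Yes

The only way to make 11 from 4 distinct digits is {1,2,3,5}, which contains 1.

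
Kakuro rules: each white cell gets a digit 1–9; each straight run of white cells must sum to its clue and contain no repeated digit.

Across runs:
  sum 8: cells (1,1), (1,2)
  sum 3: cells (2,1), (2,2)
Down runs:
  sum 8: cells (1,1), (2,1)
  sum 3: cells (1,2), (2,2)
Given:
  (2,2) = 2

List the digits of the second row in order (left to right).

3 in 2 cells must be {1,2}.
(1,2) = 3 − 2 = 1 completes the 3 down.
(2,1) = 3 − 2 = 1 completes the 3 across.
(1,1) = 8 − 1 = 7 completes the 8 across.

1 2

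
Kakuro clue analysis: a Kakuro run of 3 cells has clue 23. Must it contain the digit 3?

The only way to make 23 from 3 distinct digits is {6,8,9}, which does not contain 3.

No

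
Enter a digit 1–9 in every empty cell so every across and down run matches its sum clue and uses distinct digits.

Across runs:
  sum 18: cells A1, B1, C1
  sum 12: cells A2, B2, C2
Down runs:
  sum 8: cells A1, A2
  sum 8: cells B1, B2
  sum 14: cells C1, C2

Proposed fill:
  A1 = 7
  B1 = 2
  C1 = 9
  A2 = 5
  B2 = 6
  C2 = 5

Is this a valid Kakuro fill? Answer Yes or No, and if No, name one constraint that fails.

No — the down run A1–A2 sums to 12, not 8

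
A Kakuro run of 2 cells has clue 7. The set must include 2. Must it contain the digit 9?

No

The only way to make 7 from 2 distinct digits under that restriction is {2,5}, which does not contain 9.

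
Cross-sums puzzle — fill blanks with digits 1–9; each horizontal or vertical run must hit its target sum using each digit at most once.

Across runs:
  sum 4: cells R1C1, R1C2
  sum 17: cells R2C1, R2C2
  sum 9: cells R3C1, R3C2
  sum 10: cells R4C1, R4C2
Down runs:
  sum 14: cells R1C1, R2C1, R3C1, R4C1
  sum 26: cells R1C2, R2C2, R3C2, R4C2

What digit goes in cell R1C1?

4 in 2 cells must be {1,3}; 17 in 2 cells must be {8,9}.
Only 3 fits R1C2 under both its across sum 4 and down sum 26.
The 17 across and the 14 down share only 8, so R2C1 = 8.
R2C2 = 17 − 8 = 9 completes the 17 across.
R1C1 = 4 − 3 = 1 completes the 4 across.

1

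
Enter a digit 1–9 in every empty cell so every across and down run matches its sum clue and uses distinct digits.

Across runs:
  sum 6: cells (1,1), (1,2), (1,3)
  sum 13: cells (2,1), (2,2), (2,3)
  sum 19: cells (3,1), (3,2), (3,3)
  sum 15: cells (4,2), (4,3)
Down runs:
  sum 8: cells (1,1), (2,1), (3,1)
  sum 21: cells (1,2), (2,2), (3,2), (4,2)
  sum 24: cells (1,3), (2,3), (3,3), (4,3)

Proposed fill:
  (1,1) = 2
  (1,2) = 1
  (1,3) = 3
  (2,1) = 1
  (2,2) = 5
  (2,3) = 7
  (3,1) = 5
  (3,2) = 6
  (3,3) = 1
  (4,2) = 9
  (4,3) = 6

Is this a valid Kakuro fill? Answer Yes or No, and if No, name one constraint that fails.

No — the across run (3,1)–(3,3) sums to 12, not 19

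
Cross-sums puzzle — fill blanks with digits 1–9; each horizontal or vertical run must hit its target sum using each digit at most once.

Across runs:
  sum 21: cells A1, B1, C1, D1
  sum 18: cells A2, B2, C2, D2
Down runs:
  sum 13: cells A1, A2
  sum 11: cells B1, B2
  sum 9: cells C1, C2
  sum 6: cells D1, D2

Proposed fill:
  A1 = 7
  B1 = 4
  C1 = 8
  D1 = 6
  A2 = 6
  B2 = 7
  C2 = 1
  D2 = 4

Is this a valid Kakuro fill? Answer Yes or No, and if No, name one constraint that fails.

No — the across run A1–D1 sums to 25, not 21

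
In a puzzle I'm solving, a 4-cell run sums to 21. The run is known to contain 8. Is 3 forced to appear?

No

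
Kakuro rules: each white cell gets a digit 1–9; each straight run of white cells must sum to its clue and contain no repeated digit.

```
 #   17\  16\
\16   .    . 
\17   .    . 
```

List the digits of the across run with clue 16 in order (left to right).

9 7

16 in 2 cells must be {7,9}; 17 in 2 cells must be {8,9}.
The 16 across and the 17 down share only 9, so R1C1 = 9.
R1C2 = 16 − 9 = 7 completes the 16 across.
R2C1 = 17 − 9 = 8 completes the 17 down.
R2C2 = 17 − 8 = 9 completes the 17 across.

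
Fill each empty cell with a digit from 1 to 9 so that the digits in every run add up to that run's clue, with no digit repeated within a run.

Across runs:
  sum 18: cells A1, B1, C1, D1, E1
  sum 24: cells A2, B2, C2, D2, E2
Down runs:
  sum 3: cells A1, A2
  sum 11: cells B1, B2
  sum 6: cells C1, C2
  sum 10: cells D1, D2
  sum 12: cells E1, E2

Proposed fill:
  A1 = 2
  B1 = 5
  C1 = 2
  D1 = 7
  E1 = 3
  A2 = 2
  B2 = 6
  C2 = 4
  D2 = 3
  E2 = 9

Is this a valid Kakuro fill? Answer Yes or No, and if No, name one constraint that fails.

No — the across run A1–E1 sums to 19, not 18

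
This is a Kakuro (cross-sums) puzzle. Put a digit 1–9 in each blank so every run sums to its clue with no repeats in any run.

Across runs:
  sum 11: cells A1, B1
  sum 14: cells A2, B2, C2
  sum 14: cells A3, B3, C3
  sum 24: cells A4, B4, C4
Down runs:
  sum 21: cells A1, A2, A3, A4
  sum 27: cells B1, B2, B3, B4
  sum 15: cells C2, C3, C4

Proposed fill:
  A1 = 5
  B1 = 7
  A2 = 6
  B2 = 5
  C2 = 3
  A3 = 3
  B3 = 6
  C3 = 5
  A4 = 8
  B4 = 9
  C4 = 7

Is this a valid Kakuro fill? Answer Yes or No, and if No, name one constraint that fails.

No — the across run A1–B1 sums to 12, not 11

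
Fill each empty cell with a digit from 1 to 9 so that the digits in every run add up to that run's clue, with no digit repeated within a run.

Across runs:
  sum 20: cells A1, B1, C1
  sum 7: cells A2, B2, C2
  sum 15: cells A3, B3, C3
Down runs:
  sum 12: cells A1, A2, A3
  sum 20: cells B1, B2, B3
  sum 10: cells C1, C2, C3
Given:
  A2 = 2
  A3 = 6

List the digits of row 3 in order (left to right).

7 in 3 cells must be {1,2,4}.
A1 = 12 − 8 = 4 completes the 12 down.
Given what's placed, C1 must be 7 to fit the 20 across and 10 down.
B2 = 4: the only remaining digit allowed by both the 7 across and the 20 down.
C2 = 7 − 6 = 1 completes the 7 across.
B3 = 7: the only remaining digit allowed by both the 15 across and the 20 down.
C3 = 15 − 13 = 2 completes the 15 across.
B1 = 20 − 11 = 9 completes the 20 across.

6, 7, 2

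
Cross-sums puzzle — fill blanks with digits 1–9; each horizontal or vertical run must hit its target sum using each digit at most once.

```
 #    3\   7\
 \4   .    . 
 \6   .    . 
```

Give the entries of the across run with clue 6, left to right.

2, 4

4 in 2 cells must be {1,3}; 3 in 2 cells must be {1,2}.
The 4 across and the 3 down share only 1, so R1C1 = 1.
R1C2 = 4 − 1 = 3 completes the 4 across.
R2C1 = 3 − 1 = 2 completes the 3 down.
R2C2 = 6 − 2 = 4 completes the 6 across.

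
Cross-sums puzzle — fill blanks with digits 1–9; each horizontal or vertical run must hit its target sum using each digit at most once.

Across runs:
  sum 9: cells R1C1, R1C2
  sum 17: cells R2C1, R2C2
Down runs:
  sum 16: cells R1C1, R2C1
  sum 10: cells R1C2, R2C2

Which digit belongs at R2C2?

8

17 in 2 cells must be {8,9}; 16 in 2 cells must be {7,9}.
The 9 across and the 16 down share only 7, so R1C1 = 7.
R1C2 = 9 − 7 = 2 completes the 9 across.
R2C1 = 16 − 7 = 9 completes the 16 down.
R2C2 = 17 − 9 = 8 completes the 17 across.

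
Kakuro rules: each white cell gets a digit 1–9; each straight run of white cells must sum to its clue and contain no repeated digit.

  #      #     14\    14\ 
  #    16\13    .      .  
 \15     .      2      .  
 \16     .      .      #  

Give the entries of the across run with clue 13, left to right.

16 in 2 cells must be {7,9}.
Nothing is forced directly, so branch on R2C1, whose candidates are 7 or 9. If R2C1 = 9: then R2C3 would have to be in {4} for the 15 across but in {5,6,8,9} for the 14 down — contradiction. So R2C1 = 7.
R2C3 = 15 − 9 = 6 completes the 15 across.
R3C1 = 16 − 7 = 9 completes the 16 down.
R3C2 = 16 − 9 = 7 completes the 16 across.
R1C2 = 14 − 9 = 5 completes the 14 down.
R1C3 = 13 − 5 = 8 completes the 13 across.

5, 8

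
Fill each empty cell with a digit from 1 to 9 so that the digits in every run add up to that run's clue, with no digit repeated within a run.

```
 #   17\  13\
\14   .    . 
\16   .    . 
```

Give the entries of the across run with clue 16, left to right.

9 7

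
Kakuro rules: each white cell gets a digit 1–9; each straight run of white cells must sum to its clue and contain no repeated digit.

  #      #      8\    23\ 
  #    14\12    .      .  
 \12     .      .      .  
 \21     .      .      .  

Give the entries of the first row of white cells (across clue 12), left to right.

3, 9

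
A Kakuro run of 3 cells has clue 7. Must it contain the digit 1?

The only way to make 7 from 3 distinct digits is {1,2,4}, which contains 1.

Yes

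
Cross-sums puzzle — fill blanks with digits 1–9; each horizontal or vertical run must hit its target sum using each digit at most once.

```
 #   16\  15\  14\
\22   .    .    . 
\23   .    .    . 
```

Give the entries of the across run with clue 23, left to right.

9 6 8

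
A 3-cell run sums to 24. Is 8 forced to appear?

Yes

The only way to make 24 from 3 distinct digits is {7,8,9}, which contains 8.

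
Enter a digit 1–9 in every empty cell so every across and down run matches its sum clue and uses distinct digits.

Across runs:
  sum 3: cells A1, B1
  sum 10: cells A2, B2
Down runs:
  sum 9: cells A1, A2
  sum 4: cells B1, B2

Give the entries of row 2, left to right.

3 in 2 cells must be {1,2}; 4 in 2 cells must be {1,3}.
The 3 across and the 4 down share only 1, so B1 = 1.
B2 = 4 − 1 = 3 completes the 4 down.
A1 = 3 − 1 = 2 completes the 3 across.
A2 = 10 − 3 = 7 completes the 10 across.

7 3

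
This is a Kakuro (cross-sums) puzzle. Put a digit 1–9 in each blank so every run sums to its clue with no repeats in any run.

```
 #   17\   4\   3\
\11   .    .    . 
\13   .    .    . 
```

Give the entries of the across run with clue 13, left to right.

17 in 2 cells must be {8,9}; 4 in 2 cells must be {1,3}; 3 in 2 cells must be {1,2}.
The 11 across and the 17 down share only 8, so R1C1 = 8.
Given what's placed, R1C2 must be 1 to fit the 11 across and 4 down.
R1C3 = 11 − 9 = 2 completes the 11 across.
R2C1 = 17 − 8 = 9 completes the 17 down.
R2C2 = 4 − 1 = 3 completes the 4 down.
R2C3 = 13 − 12 = 1 completes the 13 across.

9 3 1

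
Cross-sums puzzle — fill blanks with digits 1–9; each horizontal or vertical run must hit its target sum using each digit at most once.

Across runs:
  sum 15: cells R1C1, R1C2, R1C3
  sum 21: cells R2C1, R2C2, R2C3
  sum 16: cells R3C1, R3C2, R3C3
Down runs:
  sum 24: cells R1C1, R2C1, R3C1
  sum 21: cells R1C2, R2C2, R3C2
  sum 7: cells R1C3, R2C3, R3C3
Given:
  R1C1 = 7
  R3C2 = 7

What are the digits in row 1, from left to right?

24 in 3 cells must be {7,8,9}; 7 in 3 cells must be {1,2,4}.
R1C3 = 2: the only remaining digit allowed by both the 15 across and the 7 down.
R2C3 = 4: the only remaining digit allowed by both the 21 across and the 7 down.
Given what's placed, R3C1 must be 8 to fit the 16 across and 24 down.
R3C3 = 16 − 15 = 1 completes the 16 across.
R1C2 = 15 − 9 = 6 completes the 15 across.
R2C1 = 24 − 15 = 9 completes the 24 down.
R2C2 = 21 − 13 = 8 completes the 21 across.

7 6 2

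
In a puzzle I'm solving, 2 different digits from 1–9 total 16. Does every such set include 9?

The only way to make 16 from 2 distinct digits is {7,9}, which contains 9.

Yes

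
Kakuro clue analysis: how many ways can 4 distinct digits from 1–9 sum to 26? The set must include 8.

4 distinct digits from 1–9 sum between 10 and 30.
Keeping only sets containing 8.
Enumerating: {2,7,8,9}, {3,6,8,9}, {4,5,8,9}, {5,6,7,8}.

4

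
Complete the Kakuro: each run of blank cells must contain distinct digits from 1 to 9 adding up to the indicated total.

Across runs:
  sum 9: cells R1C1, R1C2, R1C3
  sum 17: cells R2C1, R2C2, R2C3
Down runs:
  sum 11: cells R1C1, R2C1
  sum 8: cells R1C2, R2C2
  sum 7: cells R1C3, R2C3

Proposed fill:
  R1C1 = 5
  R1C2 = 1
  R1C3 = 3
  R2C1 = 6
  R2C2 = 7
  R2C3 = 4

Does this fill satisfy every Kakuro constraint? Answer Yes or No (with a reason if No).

Yes

Across: 5+1+3=9; 6+7+4=17. Down: 5+6=11; 1+7=8; 3+4=7. No digit repeats within any run.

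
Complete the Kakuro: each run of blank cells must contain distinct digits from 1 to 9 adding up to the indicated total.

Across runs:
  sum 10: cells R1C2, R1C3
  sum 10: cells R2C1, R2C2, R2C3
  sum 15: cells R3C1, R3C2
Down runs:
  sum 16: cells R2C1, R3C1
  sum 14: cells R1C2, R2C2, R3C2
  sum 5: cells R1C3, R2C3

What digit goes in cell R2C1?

7

16 in 2 cells must be {7,9}.
The 10 across and the 16 down share only 7, so R2C1 = 7.
R3C1 = 16 − 7 = 9 completes the 16 down.
R3C2 = 15 − 9 = 6 completes the 15 across.
R2C2 = 1: the only remaining digit allowed by both the 10 across and the 14 down.
R2C3 = 10 − 8 = 2 completes the 10 across.
R1C2 = 14 − 7 = 7 completes the 14 down.
R1C3 = 10 − 7 = 3 completes the 10 across.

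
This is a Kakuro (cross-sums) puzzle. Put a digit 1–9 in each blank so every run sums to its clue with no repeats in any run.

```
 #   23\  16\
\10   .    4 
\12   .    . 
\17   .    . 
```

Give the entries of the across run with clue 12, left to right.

9 3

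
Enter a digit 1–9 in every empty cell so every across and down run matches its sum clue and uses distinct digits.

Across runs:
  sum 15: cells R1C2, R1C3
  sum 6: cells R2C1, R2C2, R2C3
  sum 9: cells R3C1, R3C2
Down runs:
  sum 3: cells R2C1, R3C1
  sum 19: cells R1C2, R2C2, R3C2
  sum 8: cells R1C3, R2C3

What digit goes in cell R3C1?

2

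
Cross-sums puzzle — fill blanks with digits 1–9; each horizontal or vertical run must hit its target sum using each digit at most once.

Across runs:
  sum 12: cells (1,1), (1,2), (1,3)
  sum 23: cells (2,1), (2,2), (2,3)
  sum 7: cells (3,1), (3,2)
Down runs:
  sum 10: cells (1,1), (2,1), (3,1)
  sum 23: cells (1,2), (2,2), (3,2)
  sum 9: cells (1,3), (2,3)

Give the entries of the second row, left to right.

6, 9, 8

23 in 3 cells must be {6,8,9}.
Only 6 fits (2,1) under both its across sum 23 and down sum 10.
Given what's placed, (2,3) must be 8 to fit the 23 across and 9 down.
Intersecting the 7 across with the 23 down forces (3,2) = 6.
(1,3) = 9 − 8 = 1 completes the 9 down.
(2,2) = 23 − 14 = 9 completes the 23 across.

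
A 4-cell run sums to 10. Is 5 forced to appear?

No

The only way to make 10 from 4 distinct digits is {1,2,3,4}, which does not contain 5.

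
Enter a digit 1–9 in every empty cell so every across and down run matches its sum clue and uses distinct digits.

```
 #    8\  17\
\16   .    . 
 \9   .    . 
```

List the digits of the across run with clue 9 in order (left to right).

16 in 2 cells must be {7,9}; 17 in 2 cells must be {8,9}.
The 16 across and the 8 down share only 7, so R1C1 = 7.
R1C2 = 16 − 7 = 9 completes the 16 across.
R2C1 = 8 − 7 = 1 completes the 8 down.
R2C2 = 9 − 1 = 8 completes the 9 across.

1 8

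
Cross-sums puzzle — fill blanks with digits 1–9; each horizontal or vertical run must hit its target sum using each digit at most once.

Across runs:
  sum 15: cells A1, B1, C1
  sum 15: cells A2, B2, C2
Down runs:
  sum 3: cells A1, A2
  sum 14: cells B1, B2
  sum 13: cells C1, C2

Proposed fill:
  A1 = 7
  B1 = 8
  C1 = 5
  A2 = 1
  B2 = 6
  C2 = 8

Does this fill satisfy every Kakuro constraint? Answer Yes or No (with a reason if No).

No — the down run A1–A2 sums to 8, not 3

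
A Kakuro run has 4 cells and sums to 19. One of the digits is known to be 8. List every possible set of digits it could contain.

{1,3,7,8}; {1,4,6,8}; {2,3,6,8}; {2,4,5,8}

4 distinct digits from 1–9 sum between 10 and 30.
Keeping only sets containing 8.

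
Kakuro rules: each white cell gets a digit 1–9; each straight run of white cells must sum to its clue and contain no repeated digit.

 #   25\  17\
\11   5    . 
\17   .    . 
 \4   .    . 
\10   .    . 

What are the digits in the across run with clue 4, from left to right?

3 1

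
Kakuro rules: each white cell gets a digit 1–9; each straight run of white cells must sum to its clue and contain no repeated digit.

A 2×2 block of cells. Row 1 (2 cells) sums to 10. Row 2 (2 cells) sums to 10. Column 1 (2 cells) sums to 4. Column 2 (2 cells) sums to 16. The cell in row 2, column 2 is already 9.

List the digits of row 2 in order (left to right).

4 in 2 cells must be {1,3}; 16 in 2 cells must be {7,9}.
(1,2) = 16 − 9 = 7 completes the 16 down.
(2,1) = 10 − 9 = 1 completes the 10 across.
(1,1) = 10 − 7 = 3 completes the 10 across.

1 9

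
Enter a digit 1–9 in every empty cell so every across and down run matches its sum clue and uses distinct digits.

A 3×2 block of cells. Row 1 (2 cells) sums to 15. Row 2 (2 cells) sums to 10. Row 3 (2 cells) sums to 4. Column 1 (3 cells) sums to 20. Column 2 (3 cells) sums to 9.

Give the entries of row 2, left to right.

8, 2

4 in 2 cells must be {1,3}.
The 15 across and the 9 down share only 6, so (1,2) = 6.
The 4 across and the 20 down share only 3, so (3,1) = 3.
(3,2) = 4 − 3 = 1 completes the 4 across.
(1,1) = 15 − 6 = 9 completes the 15 across.
(2,1) = 20 − 12 = 8 completes the 20 down.
(2,2) = 10 − 8 = 2 completes the 10 across.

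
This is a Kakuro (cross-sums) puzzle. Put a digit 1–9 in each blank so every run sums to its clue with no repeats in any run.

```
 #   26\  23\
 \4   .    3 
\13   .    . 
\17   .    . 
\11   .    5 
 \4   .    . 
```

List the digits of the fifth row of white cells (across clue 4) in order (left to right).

3 1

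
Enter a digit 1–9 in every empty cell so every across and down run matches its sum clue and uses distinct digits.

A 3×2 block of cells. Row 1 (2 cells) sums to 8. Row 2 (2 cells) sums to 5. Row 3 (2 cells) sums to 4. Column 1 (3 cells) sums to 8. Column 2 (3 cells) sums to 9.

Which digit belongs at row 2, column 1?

4 in 2 cells must be {1,3}.
Nothing is forced directly, so branch on (3,1), whose candidates are 1 or 3. If (3,1) = 3: that forces (1,1) = 1, after which (1,2) would have to be in {7} for the 8 across but in {1,2,3,4,5,6} for the 9 down — contradiction. So (3,1) = 1.
(3,2) = 4 − 1 = 3 completes the 4 across.
Nothing is forced directly, so branch on (1,1), whose candidates are 2 or 3 or 5. If (1,1) = 2: then (1,2) would have to be in {6} for the 8 across but in {1,2,4,5} for the 9 down — contradiction. If (1,1) = 5: then (1,2) would have to be in {3} for the 8 across but in {1,2,4,5} for the 9 down — contradiction. So (1,1) = 3.
(1,2) = 8 − 3 = 5 completes the 8 across.
(2,1) = 8 − 4 = 4 completes the 8 down.
(2,2) = 5 − 4 = 1 completes the 5 across.

4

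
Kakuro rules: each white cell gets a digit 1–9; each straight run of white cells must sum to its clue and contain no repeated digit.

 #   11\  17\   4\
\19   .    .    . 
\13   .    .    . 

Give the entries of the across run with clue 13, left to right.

4 8 1

17 in 2 cells must be {8,9}; 4 in 2 cells must be {1,3}.
The 19 across and the 4 down share only 3, so R1C3 = 3.
R2C3 = 4 − 3 = 1 completes the 4 down.
Given what's placed, R1C2 must be 9 to fit the 19 across and 17 down.
R2C2 = 17 − 9 = 8 completes the 17 down.
R1C1 = 19 − 12 = 7 completes the 19 across.
R2C1 = 13 − 9 = 4 completes the 13 across.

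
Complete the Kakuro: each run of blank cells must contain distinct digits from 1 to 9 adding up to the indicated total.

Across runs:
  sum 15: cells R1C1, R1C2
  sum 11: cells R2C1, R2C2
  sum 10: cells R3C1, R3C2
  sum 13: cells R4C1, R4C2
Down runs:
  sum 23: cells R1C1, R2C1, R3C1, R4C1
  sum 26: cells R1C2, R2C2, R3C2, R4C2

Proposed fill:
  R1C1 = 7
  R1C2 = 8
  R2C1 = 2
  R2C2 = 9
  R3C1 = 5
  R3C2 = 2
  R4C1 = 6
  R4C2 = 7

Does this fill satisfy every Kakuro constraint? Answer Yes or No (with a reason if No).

No — the down run R1C1–R4C1 sums to 20, not 23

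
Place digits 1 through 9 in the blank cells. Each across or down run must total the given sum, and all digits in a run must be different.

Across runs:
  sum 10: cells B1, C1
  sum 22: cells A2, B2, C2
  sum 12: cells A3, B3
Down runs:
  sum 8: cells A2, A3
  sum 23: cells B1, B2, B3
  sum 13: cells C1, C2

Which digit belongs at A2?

23 in 3 cells must be {6,8,9}.
Nothing is forced directly, so branch on B3, whose candidates are 8 or 9. If B3 = 8: then A3 would have to be in {4} for the 12 across but in {1,2,3,5,6,7} for the 8 down — contradiction. So B3 = 9.
A3 = 12 − 9 = 3 completes the 12 across.
A2 = 8 − 3 = 5 completes the 8 down.
B2 = 8: the only remaining digit allowed by both the 22 across and the 23 down.
C2 = 22 − 13 = 9 completes the 22 across.
B1 = 23 − 17 = 6 completes the 23 down.
C1 = 10 − 6 = 4 completes the 10 across.

5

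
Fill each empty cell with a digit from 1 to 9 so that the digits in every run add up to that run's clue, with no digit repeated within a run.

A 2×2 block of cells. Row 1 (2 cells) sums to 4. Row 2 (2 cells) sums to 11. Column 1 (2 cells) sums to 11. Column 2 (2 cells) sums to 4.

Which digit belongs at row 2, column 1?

8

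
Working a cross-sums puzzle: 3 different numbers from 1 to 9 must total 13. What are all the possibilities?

{1,3,9}; {1,4,8}; {1,5,7}; {2,3,8}; {2,4,7}; {2,5,6}; {3,4,6}

3 distinct digits from 1–9 sum between 6 and 24.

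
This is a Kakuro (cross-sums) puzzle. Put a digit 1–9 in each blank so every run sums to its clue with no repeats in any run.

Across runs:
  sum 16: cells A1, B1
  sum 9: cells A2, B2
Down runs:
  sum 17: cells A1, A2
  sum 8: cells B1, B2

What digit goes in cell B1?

7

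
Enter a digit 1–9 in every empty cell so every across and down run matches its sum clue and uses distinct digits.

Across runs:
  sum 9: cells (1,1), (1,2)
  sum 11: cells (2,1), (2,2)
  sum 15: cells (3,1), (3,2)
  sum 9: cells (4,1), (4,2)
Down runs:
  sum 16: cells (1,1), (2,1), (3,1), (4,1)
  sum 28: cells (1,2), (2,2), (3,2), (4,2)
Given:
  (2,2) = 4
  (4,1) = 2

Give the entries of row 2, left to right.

7, 4

(2,1) = 11 − 4 = 7 completes the 11 across.
Given what's placed, (3,1) must be 6 to fit the 15 across and 16 down.
(3,2) = 15 − 6 = 9 completes the 15 across.
(4,2) = 9 − 2 = 7 completes the 9 across.
(1,1) = 16 − 15 = 1 completes the 16 down.
(1,2) = 9 − 1 = 8 completes the 9 across.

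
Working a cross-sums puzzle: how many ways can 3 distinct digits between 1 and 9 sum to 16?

8

3 distinct digits from 1–9 sum between 6 and 24.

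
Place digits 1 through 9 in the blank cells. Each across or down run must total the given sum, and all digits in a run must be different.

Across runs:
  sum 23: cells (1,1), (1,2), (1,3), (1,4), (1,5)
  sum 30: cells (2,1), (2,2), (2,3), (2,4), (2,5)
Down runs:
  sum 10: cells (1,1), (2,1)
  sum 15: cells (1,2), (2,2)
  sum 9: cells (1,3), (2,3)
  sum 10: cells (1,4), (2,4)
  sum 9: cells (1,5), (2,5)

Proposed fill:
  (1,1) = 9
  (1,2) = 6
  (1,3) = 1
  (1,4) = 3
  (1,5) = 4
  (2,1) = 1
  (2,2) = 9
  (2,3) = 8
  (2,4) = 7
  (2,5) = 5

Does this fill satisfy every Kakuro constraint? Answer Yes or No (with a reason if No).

Yes

Across: 9+6+1+3+4=23; 1+9+8+7+5=30. Down: 9+1=10; 6+9=15; 1+8=9; 3+7=10; 4+5=9. No digit repeats within any run.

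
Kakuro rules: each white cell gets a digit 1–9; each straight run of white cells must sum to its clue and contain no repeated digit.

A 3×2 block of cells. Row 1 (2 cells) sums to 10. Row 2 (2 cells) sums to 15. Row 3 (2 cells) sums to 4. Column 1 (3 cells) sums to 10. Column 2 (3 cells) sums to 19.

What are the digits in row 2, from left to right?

4 in 2 cells must be {1,3}.
The 4 across and the 19 down share only 3, so (3,2) = 3.
(3,1) = 4 − 3 = 1 completes the 4 across.
Nothing is forced directly, so branch on (1,2), whose candidates are 7 or 9. If (1,2) = 9: then (1,1) would have to be in {1} for the 10 across but in {2,3,4,5,6,7} for the 10 down — contradiction. So (1,2) = 7.
(1,1) = 10 − 7 = 3 completes the 10 across.
(2,1) = 10 − 4 = 6 completes the 10 down.
(2,2) = 15 − 6 = 9 completes the 15 across.

6 9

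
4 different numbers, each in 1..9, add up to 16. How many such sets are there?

8

4 distinct digits from 1–9 sum between 10 and 30.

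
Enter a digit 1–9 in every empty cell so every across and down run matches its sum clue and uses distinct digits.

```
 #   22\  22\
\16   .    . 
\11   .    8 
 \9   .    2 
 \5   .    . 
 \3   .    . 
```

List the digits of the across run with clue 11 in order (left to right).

3 8

16 in 2 cells must be {7,9}; 3 in 2 cells must be {1,2}.
Given what's placed, R1C2 must be 7 to fit the 16 across and 22 down.
R2C1 = 11 − 8 = 3 completes the 11 across.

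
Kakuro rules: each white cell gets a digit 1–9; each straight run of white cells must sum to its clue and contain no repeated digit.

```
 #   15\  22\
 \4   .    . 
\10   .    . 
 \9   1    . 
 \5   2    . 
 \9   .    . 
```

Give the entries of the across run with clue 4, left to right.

3 1

4 in 2 cells must be {1,3}; 15 in 5 cells must be {1,2,3,4,5}.
Given what's placed, R1C1 must be 3 to fit the 4 across and 15 down.
R1C2 = 4 − 3 = 1 completes the 4 across.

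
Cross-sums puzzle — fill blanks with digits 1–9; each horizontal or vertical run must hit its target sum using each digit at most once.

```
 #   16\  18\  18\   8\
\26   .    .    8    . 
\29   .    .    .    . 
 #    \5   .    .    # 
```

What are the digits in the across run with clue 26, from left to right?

9 6 8 3

29 in 4 cells must be {5,7,8,9}; 16 in 2 cells must be {7,9}.
Nothing is forced directly, so branch on R2C4, whose candidates are 5 or 7. If R2C4 = 7: then R1C4 would have to be in {2,3,4,5,6,7,9} for the 26 across but in {1} for the 8 down — contradiction. So R2C4 = 5.
R1C4 = 8 − 5 = 3 completes the 8 down.
Given what's placed, R1C1 must be 9 to fit the 26 across and 16 down.
R1C2 = 26 − 20 = 6 completes the 26 across.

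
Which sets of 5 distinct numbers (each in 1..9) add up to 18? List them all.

5 distinct digits from 1–9 sum between 15 and 35.

{1,2,3,4,8}; {1,2,3,5,7}; {1,2,4,5,6}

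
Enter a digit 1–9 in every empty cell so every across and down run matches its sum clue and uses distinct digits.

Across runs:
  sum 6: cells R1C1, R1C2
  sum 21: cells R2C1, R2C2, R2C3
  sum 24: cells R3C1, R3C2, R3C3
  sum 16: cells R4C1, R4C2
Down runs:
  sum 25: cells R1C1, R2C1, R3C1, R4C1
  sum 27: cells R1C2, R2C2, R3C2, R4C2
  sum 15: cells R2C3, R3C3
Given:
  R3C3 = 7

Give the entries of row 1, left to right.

24 in 3 cells must be {7,8,9}; 16 in 2 cells must be {7,9}.
R2C3 = 15 − 7 = 8 completes the 15 down.
Nothing is forced directly, so branch on R1C2, whose candidates are 4 or 5. If R1C2 = 4: that forces R1C1 = 2, R4C1 = 9, after which R4C2 would have to be in {7} for the 16 across but in {6,8,9} for the 27 down — contradiction. So R1C2 = 5.
R1C1 = 6 − 5 = 1 completes the 6 across.

1 5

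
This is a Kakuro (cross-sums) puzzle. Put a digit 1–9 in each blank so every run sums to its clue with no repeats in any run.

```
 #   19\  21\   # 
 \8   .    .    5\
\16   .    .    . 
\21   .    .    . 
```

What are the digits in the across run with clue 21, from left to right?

9 8 4

Only 4 fits R3C3 under both its across sum 21 and down sum 5.
R2C3 = 5 − 4 = 1 completes the 5 down.
Nothing is forced directly, so branch on R1C2, whose candidates are 5 or 6 or 7. If R1C2 = 5: that forces R1C1 = 3, R3C1 = 9, after which R3C2 would have to be in {8} for the 21 across but in {7,9} for the 21 down — contradiction. If R1C2 = 7: then R1C1 would have to be in {1} for the 8 across but in {2,3,4,5,6,7,8,9} for the 19 down — contradiction. So R1C2 = 6.
R1C1 = 8 − 6 = 2 completes the 8 across.
R3C2 = 8: the only remaining digit allowed by both the 21 across and the 21 down.
R2C2 = 21 − 14 = 7 completes the 21 down.
R3C1 = 21 − 12 = 9 completes the 21 across.
R2C1 = 16 − 8 = 8 completes the 16 across.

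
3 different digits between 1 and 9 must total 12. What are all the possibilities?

{1,2,9}; {1,3,8}; {1,4,7}; {1,5,6}; {2,3,7}; {2,4,6}; {3,4,5}

3 distinct digits from 1–9 sum between 6 and 24.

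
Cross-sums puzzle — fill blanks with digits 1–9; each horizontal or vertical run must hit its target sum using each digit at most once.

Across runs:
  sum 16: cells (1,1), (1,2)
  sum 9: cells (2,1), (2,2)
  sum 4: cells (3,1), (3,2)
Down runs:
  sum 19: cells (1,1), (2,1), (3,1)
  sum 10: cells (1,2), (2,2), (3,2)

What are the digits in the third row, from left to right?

16 in 2 cells must be {7,9}; 4 in 2 cells must be {1,3}.
The 16 across and the 10 down share only 7, so (1,2) = 7.
The 4 across and the 19 down share only 3, so (3,1) = 3.
(3,2) = 4 − 3 = 1 completes the 4 across.
(1,1) = 16 − 7 = 9 completes the 16 across.
(2,1) = 19 − 12 = 7 completes the 19 down.
(2,2) = 9 − 7 = 2 completes the 9 across.

3, 1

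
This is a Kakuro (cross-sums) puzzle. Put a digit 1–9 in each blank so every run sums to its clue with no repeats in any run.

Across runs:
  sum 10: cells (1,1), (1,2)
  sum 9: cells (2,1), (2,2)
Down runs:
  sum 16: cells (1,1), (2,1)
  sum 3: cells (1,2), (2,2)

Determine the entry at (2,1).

7

16 in 2 cells must be {7,9}; 3 in 2 cells must be {1,2}.
The 9 across and the 16 down share only 7, so (2,1) = 7.
(2,2) = 9 − 7 = 2 completes the 9 across.
(1,1) = 16 − 7 = 9 completes the 16 down.
(1,2) = 10 − 9 = 1 completes the 10 across.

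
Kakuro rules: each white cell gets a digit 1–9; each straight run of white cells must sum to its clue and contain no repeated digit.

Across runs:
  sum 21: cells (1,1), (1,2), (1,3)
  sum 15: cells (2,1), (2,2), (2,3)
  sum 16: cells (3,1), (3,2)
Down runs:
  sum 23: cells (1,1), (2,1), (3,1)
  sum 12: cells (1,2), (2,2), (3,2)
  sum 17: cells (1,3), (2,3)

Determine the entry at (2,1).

16 in 2 cells must be {7,9}; 23 in 3 cells must be {6,8,9}; 17 in 2 cells must be {8,9}.
Only 9 fits (3,1) under both its across sum 16 and down sum 23.
(3,2) = 16 − 9 = 7 completes the 16 across.
Given what's placed, (1,2) must be 4 to fit the 21 across and 12 down.
(2,2) = 12 − 11 = 1 completes the 12 down.
(1,1) = 8: the only remaining digit allowed by both the 21 across and the 23 down.
(1,3) = 21 − 12 = 9 completes the 21 across.
(2,1) = 23 − 17 = 6 completes the 23 down.

6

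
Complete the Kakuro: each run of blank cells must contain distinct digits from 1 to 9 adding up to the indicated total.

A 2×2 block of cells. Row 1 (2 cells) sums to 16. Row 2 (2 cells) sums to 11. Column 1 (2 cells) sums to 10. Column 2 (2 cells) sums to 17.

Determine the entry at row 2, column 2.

8

16 in 2 cells must be {7,9}; 17 in 2 cells must be {8,9}.
The 16 across and the 17 down share only 9, so (1,2) = 9.
(2,2) = 17 − 9 = 8 completes the 17 down.
(1,1) = 16 − 9 = 7 completes the 16 across.
(2,1) = 11 − 8 = 3 completes the 11 across.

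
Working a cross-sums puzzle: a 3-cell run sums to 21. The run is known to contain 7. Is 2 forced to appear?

Counterexample: {5,7,9} sums to 21 under that restriction without using 2.

No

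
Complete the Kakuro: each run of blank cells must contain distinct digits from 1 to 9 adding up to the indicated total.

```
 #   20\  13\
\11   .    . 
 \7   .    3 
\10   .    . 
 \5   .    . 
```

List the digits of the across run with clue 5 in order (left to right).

1 4

R2C1 = 7 − 3 = 4 completes the 7 across.
Nothing is forced directly, so branch on R4C1, whose candidates are 1 or 2 or 3. If R4C1 = 2: then R4C2 would have to be in {3} for the 5 across but in {1,2,4,5,7} for the 13 down — contradiction. If R4C1 = 3: that forces R4C2 = 2, R1C2 = 7, R3C2 = 1, after which R1C1 would have to be in {4} for the 11 across but in {5,6,7,8} for the 20 down — contradiction. So R4C1 = 1.
R4C2 = 5 − 1 = 4 completes the 5 across.
Given what's placed, R1C2 must be 5 to fit the 11 across and 13 down.
R3C2 = 13 − 12 = 1 completes the 13 down.
R1C1 = 11 − 5 = 6 completes the 11 across.
R3C1 = 10 − 1 = 9 completes the 10 across.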